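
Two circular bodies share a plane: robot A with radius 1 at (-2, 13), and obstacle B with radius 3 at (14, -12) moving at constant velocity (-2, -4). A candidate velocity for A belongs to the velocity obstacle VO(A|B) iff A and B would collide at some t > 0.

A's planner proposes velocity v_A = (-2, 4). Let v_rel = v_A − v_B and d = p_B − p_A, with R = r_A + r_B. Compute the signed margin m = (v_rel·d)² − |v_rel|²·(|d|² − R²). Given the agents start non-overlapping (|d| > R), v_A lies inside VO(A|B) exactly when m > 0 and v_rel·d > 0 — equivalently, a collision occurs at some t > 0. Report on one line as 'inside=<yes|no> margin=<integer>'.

d = (16, -25),  |d|² = 881;  R = 1+3 = 4,  c = 881−4² = 865
v_rel = (0, 8),  |v_rel|² = 64;  v_rel·d = (0)·(16) + (8)·(-25) = -200
64·t² + 400·t + 865 = 0  ⇒  m = (-200)² − 64·865 = -15360
m = -15360 < 0,  v_rel·d = -200 < 0  ⇒  outside

inside=no margin=-15360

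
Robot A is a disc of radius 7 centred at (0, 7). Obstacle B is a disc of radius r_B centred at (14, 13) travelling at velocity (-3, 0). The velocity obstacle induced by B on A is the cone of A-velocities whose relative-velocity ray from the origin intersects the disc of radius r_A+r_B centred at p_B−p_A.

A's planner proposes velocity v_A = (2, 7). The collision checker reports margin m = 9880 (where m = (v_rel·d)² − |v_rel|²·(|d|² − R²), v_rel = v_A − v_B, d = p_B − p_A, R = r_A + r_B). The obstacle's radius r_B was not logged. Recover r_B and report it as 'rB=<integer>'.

m = 9880
d = (14, 6);  v_rel = (5, 7),  |v_rel|² = 74
v_rel×d = (5)·(6) − (7)·(14) = -68
since m = R²·74 − (-68)²:  R² = (4624 + 9880) / 74 = 196
R = √196 = 14  ⇒  r_B = 14 − 7 = 7

rB=7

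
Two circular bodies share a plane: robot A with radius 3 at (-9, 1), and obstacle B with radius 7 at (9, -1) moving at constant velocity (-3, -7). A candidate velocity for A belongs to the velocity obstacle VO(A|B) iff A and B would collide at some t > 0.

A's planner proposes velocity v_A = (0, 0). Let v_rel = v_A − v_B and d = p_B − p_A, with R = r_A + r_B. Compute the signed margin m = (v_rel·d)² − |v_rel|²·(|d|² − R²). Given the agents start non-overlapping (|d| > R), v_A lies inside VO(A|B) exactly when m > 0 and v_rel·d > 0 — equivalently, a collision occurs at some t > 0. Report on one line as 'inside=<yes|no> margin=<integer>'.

d = (18, -2),  |d|² = 328;  R = 3+7 = 10,  c = 328−10² = 228
v_rel = (3, 7),  |v_rel|² = 58;  v_rel·d = (3)·(18) + (7)·(-2) = 40
58·t² − 80·t + 228 = 0  ⇒  m = 40² − 58·228 = -11624
m = -11624 < 0,  v_rel·d = 40 > 0  ⇒  outside

inside=no margin=-11624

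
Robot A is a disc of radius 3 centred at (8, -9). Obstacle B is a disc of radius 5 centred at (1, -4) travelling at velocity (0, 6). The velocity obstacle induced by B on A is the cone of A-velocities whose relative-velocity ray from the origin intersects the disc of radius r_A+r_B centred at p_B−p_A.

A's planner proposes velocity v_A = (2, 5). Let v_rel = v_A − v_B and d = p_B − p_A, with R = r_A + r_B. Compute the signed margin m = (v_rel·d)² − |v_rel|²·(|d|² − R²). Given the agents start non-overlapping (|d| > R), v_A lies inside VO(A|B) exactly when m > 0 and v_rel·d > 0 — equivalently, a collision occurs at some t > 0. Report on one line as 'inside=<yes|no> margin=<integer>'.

d = (-7, 5),  |d|² = 74;  R = 3+5 = 8,  c = 74−8² = 10
v_rel = (2, -1),  |v_rel|² = 5;  v_rel·d = (2)·(-7) + (-1)·(5) = -19
5·t² + 38·t + 10 = 0  ⇒  m = (-19)² − 5·10 = 311
m = 311 > 0,  v_rel·d = -19 < 0  ⇒  outside

inside=no margin=311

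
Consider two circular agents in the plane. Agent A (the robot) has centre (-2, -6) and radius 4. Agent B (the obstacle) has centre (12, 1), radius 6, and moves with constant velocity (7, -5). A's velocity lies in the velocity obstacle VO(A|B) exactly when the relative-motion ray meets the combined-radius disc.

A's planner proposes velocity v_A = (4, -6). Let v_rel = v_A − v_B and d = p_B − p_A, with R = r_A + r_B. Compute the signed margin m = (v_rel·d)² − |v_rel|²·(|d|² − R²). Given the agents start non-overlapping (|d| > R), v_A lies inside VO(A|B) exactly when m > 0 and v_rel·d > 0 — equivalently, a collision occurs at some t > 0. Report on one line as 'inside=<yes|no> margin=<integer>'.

d = (14, 7),  |d|² = 245;  R = 4+6 = 10,  c = 245−10² = 145
v_rel = (-3, -1),  |v_rel|² = 10;  v_rel·d = (-3)·(14) + (-1)·(7) = -49
10·t² + 98·t + 145 = 0  ⇒  m = (-49)² − 10·145 = 951
m = 951 > 0,  v_rel·d = -49 < 0  ⇒  outside

inside=no margin=951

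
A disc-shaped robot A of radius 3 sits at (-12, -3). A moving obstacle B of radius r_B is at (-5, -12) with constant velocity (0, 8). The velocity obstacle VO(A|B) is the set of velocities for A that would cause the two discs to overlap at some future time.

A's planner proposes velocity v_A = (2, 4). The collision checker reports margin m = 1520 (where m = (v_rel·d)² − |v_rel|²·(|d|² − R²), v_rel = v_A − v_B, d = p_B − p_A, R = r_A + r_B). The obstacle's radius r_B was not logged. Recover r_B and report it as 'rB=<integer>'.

m = 1520
d = (7, -9);  v_rel = (2, -4),  |v_rel|² = 20
v_rel×d = (2)·(-9) − (-4)·(7) = 10
since m = R²·20 − 10²:  R² = (100 + 1520) / 20 = 81
R = √81 = 9  ⇒  r_B = 9 − 3 = 6

rB=6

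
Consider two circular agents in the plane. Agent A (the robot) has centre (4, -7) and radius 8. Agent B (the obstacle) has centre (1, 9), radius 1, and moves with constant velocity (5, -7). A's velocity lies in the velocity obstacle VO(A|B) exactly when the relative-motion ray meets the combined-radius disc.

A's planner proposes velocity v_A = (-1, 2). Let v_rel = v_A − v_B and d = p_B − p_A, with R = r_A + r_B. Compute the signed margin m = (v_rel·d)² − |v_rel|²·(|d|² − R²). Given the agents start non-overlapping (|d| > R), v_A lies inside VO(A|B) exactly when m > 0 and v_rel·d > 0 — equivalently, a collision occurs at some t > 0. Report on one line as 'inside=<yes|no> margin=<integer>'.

d = (-3, 16),  |d|² = 265;  R = 8+1 = 9,  c = 265−9² = 184
v_rel = (-6, 9),  |v_rel|² = 117;  v_rel·d = (-6)·(-3) + (9)·(16) = 162
117·t² − 324·t + 184 = 0  ⇒  m = 162² − 117·184 = 4716
m = 4716 > 0,  v_rel·d = 162 > 0  ⇒  inside

inside=yes margin=4716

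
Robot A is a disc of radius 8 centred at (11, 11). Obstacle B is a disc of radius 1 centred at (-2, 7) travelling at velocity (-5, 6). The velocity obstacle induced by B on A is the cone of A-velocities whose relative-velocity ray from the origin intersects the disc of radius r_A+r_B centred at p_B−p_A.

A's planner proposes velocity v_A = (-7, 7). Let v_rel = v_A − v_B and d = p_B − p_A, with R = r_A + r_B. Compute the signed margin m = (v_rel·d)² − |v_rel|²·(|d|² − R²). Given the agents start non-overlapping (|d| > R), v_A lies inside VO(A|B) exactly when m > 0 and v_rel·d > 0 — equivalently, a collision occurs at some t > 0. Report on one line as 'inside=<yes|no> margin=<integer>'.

d = (-13, -4),  |d|² = 185;  R = 8+1 = 9,  c = 185−9² = 104
v_rel = (-2, 1),  |v_rel|² = 5;  v_rel·d = (-2)·(-13) + (1)·(-4) = 22
5·t² − 44·t + 104 = 0  ⇒  m = 22² − 5·104 = -36
m = -36 < 0,  v_rel·d = 22 > 0  ⇒  outside

inside=no margin=-36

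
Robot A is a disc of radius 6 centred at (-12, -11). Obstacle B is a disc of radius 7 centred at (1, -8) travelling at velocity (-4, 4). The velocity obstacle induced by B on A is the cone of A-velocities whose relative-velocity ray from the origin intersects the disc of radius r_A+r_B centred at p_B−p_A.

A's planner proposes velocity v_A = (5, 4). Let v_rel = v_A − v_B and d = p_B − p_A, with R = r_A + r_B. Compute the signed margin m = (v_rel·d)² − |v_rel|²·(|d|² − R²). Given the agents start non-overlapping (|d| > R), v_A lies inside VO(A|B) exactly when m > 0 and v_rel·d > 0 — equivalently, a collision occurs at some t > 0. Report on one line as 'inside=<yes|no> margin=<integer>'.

d = (13, 3),  |d|² = 178;  R = 6+7 = 13,  c = 178−13² = 9
v_rel = (9, 0),  |v_rel|² = 81;  v_rel·d = (9)·(13) + (0)·(3) = 117
81·t² − 234·t + 9 = 0  ⇒  m = 117² − 81·9 = 12960
m = 12960 > 0,  v_rel·d = 117 > 0  ⇒  inside

inside=yes margin=12960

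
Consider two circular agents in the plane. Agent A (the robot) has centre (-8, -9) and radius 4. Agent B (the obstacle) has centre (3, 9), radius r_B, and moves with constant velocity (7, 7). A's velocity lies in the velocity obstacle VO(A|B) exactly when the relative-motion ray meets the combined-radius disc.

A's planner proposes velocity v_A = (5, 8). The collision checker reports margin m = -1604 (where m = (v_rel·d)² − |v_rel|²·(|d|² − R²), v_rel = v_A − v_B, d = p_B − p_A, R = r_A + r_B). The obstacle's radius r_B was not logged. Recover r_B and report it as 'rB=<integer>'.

m = -1604
d = (11, 18);  v_rel = (-2, 1),  |v_rel|² = 5
v_rel×d = (-2)·(18) − (1)·(11) = -47
since m = R²·5 − (-47)²:  R² = (2209 + -1604) / 5 = 121
R = √121 = 11  ⇒  r_B = 11 − 4 = 7

rB=7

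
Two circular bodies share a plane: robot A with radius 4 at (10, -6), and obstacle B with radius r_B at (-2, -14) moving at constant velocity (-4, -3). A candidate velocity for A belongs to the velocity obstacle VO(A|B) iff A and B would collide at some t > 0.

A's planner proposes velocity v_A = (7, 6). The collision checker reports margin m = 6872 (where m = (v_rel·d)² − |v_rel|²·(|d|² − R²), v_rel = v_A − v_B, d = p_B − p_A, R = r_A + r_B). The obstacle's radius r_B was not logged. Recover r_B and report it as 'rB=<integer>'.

m = 6872
d = (-12, -8);  v_rel = (11, 9),  |v_rel|² = 202
v_rel×d = (11)·(-8) − (9)·(-12) = 20
since m = R²·202 − 20²:  R² = (400 + 6872) / 202 = 36
R = √36 = 6  ⇒  r_B = 6 − 4 = 2

rB=2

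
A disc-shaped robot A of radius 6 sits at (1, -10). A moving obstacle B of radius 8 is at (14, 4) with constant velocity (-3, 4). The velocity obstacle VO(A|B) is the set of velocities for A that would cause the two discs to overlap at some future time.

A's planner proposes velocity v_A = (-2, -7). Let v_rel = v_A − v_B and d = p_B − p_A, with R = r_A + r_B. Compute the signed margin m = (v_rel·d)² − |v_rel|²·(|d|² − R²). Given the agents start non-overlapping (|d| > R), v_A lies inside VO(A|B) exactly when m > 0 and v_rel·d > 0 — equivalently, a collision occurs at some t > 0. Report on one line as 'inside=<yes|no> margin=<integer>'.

d = (13, 14),  |d|² = 365;  R = 6+8 = 14,  c = 365−14² = 169
v_rel = (1, -11),  |v_rel|² = 122;  v_rel·d = (1)·(13) + (-11)·(14) = -141
122·t² + 282·t + 169 = 0  ⇒  m = (-141)² − 122·169 = -737
m = -737 < 0,  v_rel·d = -141 < 0  ⇒  outside

inside=no margin=-737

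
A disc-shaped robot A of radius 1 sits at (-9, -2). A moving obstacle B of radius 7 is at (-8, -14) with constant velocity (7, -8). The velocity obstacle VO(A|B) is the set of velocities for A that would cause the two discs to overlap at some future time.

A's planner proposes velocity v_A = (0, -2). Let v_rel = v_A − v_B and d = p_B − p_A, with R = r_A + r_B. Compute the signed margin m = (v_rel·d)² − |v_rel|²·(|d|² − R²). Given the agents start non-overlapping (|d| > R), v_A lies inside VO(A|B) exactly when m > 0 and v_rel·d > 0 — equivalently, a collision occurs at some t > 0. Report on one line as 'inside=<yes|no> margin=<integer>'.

d = (1, -12),  |d|² = 145;  R = 1+7 = 8,  c = 145−8² = 81
v_rel = (-7, 6),  |v_rel|² = 85;  v_rel·d = (-7)·(1) + (6)·(-12) = -79
85·t² + 158·t + 81 = 0  ⇒  m = (-79)² − 85·81 = -644
m = -644 < 0,  v_rel·d = -79 < 0  ⇒  outside

inside=no margin=-644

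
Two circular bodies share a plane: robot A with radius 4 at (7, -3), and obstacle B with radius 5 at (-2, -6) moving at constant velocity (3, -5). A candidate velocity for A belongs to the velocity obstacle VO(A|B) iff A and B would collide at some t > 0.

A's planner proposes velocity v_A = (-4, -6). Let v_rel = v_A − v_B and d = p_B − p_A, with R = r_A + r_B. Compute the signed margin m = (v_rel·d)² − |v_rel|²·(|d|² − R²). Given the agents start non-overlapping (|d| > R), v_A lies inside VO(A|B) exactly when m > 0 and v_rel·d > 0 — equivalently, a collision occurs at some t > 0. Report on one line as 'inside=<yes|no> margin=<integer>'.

d = (-9, -3),  |d|² = 90;  R = 4+5 = 9,  c = 90−9² = 9
v_rel = (-7, -1),  |v_rel|² = 50;  v_rel·d = (-7)·(-9) + (-1)·(-3) = 66
50·t² − 132·t + 9 = 0  ⇒  m = 66² − 50·9 = 3906
m = 3906 > 0,  v_rel·d = 66 > 0  ⇒  inside

inside=yes margin=3906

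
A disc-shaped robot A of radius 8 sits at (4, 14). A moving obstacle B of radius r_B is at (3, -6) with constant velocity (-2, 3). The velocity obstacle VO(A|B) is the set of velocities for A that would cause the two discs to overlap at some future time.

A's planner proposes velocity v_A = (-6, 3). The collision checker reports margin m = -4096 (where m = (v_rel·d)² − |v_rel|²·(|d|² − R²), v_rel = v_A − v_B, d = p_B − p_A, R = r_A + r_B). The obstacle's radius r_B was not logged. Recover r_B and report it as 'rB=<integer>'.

m = -4096
d = (-1, -20);  v_rel = (-4, 0),  |v_rel|² = 16
v_rel×d = (-4)·(-20) − (0)·(-1) = 80
since m = R²·16 − 80²:  R² = (6400 + -4096) / 16 = 144
R = √144 = 12  ⇒  r_B = 12 − 8 = 4

rB=4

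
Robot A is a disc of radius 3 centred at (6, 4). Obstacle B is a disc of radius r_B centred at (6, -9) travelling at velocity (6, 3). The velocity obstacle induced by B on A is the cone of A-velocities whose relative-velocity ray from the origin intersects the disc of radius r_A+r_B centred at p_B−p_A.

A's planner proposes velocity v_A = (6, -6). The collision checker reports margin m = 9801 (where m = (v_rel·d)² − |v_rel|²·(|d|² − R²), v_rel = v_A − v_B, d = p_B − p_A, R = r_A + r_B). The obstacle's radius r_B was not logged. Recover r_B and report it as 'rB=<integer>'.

m = 9801
d = (0, -13);  v_rel = (0, -9),  |v_rel|² = 81
v_rel×d = (0)·(-13) − (-9)·(0) = 0
since m = R²·81 − 0²:  R² = (0 + 9801) / 81 = 121
R = √121 = 11  ⇒  r_B = 11 − 3 = 8

rB=8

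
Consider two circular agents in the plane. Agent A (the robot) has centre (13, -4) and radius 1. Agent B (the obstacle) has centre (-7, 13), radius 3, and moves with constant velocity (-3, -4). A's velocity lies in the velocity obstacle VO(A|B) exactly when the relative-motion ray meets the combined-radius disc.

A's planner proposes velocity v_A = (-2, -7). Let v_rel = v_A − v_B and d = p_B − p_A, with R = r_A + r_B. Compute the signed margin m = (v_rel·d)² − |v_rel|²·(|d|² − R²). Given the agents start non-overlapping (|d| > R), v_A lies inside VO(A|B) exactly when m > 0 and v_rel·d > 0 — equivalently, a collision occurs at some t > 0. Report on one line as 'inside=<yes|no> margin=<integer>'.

d = (-20, 17),  |d|² = 689;  R = 1+3 = 4,  c = 689−4² = 673
v_rel = (1, -3),  |v_rel|² = 10;  v_rel·d = (1)·(-20) + (-3)·(17) = -71
10·t² + 142·t + 673 = 0  ⇒  m = (-71)² − 10·673 = -1689
m = -1689 < 0,  v_rel·d = -71 < 0  ⇒  outside

inside=no margin=-1689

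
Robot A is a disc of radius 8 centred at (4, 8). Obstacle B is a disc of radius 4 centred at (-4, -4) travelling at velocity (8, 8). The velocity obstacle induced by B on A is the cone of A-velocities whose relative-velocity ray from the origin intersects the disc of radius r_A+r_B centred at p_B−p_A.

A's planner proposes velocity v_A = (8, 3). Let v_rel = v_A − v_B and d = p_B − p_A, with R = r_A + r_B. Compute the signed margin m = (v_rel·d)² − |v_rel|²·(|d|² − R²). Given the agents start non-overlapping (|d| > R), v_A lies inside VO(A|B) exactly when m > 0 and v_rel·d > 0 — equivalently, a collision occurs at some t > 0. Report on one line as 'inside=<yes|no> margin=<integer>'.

d = (-8, -12),  |d|² = 208;  R = 8+4 = 12,  c = 208−12² = 64
v_rel = (0, -5),  |v_rel|² = 25;  v_rel·d = (0)·(-8) + (-5)·(-12) = 60
25·t² − 120·t + 64 = 0  ⇒  m = 60² − 25·64 = 2000
m = 2000 > 0,  v_rel·d = 60 > 0  ⇒  inside

inside=yes margin=2000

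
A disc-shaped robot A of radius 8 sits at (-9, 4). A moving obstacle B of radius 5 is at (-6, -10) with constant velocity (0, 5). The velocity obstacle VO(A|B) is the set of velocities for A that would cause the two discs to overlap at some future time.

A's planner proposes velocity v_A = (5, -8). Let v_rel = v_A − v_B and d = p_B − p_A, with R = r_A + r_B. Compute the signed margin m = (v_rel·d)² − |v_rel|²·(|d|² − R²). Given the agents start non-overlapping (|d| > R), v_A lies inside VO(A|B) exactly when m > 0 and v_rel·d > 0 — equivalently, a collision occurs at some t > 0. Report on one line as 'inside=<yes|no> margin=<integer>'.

d = (3, -14),  |d|² = 205;  R = 8+5 = 13,  c = 205−13² = 36
v_rel = (5, -13),  |v_rel|² = 194;  v_rel·d = (5)·(3) + (-13)·(-14) = 197
194·t² − 394·t + 36 = 0  ⇒  m = 197² − 194·36 = 31825
m = 31825 > 0,  v_rel·d = 197 > 0  ⇒  inside

inside=yes margin=31825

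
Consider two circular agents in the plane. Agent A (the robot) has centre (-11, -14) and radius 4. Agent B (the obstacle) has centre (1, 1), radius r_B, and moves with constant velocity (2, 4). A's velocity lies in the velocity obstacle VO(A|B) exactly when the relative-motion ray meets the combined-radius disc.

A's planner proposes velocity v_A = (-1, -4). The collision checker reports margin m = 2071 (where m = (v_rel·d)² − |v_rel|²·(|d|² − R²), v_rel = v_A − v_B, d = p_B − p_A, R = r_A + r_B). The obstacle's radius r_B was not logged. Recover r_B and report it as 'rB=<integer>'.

m = 2071
d = (12, 15);  v_rel = (-3, -8),  |v_rel|² = 73
v_rel×d = (-3)·(15) − (-8)·(12) = 51
since m = R²·73 − 51²:  R² = (2601 + 2071) / 73 = 64
R = √64 = 8  ⇒  r_B = 8 − 4 = 4

rB=4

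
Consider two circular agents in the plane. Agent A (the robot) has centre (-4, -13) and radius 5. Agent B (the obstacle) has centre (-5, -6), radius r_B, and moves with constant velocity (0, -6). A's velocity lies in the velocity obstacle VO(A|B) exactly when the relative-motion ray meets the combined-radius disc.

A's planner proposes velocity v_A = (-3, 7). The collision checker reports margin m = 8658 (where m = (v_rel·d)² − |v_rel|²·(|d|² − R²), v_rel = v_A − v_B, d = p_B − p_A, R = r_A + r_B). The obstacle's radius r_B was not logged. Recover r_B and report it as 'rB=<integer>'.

m = 8658
d = (-1, 7);  v_rel = (-3, 13),  |v_rel|² = 178
v_rel×d = (-3)·(7) − (13)·(-1) = -8
since m = R²·178 − (-8)²:  R² = (64 + 8658) / 178 = 49
R = √49 = 7  ⇒  r_B = 7 − 5 = 2

rB=2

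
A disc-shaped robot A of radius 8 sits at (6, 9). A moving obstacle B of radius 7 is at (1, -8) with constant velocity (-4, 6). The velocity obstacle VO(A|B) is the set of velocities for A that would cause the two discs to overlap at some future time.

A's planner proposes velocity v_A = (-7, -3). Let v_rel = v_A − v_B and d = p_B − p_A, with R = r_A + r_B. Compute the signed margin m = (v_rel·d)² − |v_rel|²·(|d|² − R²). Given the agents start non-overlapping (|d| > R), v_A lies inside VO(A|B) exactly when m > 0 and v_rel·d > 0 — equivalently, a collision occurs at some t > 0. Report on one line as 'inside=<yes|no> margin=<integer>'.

d = (-5, -17),  |d|² = 314;  R = 8+7 = 15,  c = 314−15² = 89
v_rel = (-3, -9),  |v_rel|² = 90;  v_rel·d = (-3)·(-5) + (-9)·(-17) = 168
90·t² − 336·t + 89 = 0  ⇒  m = 168² − 90·89 = 20214
m = 20214 > 0,  v_rel·d = 168 > 0  ⇒  inside

inside=yes margin=20214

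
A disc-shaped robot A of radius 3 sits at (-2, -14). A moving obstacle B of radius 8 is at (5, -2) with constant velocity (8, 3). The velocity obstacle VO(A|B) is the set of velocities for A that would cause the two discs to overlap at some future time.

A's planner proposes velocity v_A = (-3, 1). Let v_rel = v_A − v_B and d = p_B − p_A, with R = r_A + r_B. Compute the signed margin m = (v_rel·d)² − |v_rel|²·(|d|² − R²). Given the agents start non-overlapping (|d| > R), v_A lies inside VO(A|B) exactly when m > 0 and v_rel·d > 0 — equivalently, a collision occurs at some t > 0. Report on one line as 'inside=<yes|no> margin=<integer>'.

d = (7, 12),  |d|² = 193;  R = 3+8 = 11,  c = 193−11² = 72
v_rel = (-11, -2),  |v_rel|² = 125;  v_rel·d = (-11)·(7) + (-2)·(12) = -101
125·t² + 202·t + 72 = 0  ⇒  m = (-101)² − 125·72 = 1201
m = 1201 > 0,  v_rel·d = -101 < 0  ⇒  outside

inside=no margin=1201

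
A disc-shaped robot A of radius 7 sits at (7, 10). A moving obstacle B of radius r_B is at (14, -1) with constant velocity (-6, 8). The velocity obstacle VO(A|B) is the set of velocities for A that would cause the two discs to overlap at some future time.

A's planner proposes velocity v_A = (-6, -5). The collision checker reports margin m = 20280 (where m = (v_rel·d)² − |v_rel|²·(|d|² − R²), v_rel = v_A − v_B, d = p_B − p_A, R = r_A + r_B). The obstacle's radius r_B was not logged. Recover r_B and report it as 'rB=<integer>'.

m = 20280
d = (7, -11);  v_rel = (0, -13),  |v_rel|² = 169
v_rel×d = (0)·(-11) − (-13)·(7) = 91
since m = R²·169 − 91²:  R² = (8281 + 20280) / 169 = 169
R = √169 = 13  ⇒  r_B = 13 − 7 = 6

rB=6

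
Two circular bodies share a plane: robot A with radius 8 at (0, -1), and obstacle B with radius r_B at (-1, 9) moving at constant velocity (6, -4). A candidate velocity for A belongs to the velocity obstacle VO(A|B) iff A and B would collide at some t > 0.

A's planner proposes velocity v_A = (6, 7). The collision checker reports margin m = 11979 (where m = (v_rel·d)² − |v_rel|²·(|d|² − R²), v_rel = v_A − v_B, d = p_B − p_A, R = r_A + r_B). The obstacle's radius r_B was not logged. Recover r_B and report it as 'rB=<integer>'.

m = 11979
d = (-1, 10);  v_rel = (0, 11),  |v_rel|² = 121
v_rel×d = (0)·(10) − (11)·(-1) = 11
since m = R²·121 − 11²:  R² = (121 + 11979) / 121 = 100
R = √100 = 10  ⇒  r_B = 10 − 8 = 2

rB=2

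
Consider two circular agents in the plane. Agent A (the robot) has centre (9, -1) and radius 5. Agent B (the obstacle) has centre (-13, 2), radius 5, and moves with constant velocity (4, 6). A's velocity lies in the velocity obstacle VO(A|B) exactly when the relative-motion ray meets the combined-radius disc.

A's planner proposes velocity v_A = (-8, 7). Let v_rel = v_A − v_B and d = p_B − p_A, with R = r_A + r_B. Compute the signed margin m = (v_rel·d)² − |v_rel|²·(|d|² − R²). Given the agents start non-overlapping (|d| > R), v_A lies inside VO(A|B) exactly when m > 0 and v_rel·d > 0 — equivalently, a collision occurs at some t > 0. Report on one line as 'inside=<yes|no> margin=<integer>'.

d = (-22, 3),  |d|² = 493;  R = 5+5 = 10,  c = 493−10² = 393
v_rel = (-12, 1),  |v_rel|² = 145;  v_rel·d = (-12)·(-22) + (1)·(3) = 267
145·t² − 534·t + 393 = 0  ⇒  m = 267² − 145·393 = 14304
m = 14304 > 0,  v_rel·d = 267 > 0  ⇒  inside

inside=yes margin=14304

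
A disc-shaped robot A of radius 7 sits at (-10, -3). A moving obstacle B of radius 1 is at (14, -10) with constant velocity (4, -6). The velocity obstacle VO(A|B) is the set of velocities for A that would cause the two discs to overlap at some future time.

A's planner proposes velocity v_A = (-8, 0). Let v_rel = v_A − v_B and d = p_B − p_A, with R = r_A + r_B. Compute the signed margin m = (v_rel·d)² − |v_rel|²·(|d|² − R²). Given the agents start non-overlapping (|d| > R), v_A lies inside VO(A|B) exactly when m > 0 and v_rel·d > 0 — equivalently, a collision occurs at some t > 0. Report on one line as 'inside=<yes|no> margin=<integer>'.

d = (24, -7),  |d|² = 625;  R = 7+1 = 8,  c = 625−8² = 561
v_rel = (-12, 6),  |v_rel|² = 180;  v_rel·d = (-12)·(24) + (6)·(-7) = -330
180·t² + 660·t + 561 = 0  ⇒  m = (-330)² − 180·561 = 7920
m = 7920 > 0,  v_rel·d = -330 < 0  ⇒  outside

inside=no margin=7920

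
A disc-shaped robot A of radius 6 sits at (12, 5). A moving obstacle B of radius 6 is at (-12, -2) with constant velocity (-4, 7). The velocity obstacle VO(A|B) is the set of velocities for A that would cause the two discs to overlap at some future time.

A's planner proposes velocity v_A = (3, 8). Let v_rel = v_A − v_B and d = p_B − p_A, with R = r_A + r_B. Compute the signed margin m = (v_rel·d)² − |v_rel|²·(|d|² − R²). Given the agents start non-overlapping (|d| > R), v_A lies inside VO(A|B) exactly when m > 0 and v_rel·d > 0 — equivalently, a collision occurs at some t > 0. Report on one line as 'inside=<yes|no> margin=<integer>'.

d = (-24, -7),  |d|² = 625;  R = 6+6 = 12,  c = 625−12² = 481
v_rel = (7, 1),  |v_rel|² = 50;  v_rel·d = (7)·(-24) + (1)·(-7) = -175
50·t² + 350·t + 481 = 0  ⇒  m = (-175)² − 50·481 = 6575
m = 6575 > 0,  v_rel·d = -175 < 0  ⇒  outside

inside=no margin=6575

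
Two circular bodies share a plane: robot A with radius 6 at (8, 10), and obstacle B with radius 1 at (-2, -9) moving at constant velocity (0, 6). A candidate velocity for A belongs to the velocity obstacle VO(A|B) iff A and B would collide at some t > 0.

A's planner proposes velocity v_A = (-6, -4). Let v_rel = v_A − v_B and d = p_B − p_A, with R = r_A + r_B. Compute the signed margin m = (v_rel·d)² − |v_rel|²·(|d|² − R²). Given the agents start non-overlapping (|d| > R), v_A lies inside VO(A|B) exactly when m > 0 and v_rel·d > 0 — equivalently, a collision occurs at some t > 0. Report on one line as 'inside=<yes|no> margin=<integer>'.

d = (-10, -19),  |d|² = 461;  R = 6+1 = 7,  c = 461−7² = 412
v_rel = (-6, -10),  |v_rel|² = 136;  v_rel·d = (-6)·(-10) + (-10)·(-19) = 250
136·t² − 500·t + 412 = 0  ⇒  m = 250² − 136·412 = 6468
m = 6468 > 0,  v_rel·d = 250 > 0  ⇒  inside

inside=yes margin=6468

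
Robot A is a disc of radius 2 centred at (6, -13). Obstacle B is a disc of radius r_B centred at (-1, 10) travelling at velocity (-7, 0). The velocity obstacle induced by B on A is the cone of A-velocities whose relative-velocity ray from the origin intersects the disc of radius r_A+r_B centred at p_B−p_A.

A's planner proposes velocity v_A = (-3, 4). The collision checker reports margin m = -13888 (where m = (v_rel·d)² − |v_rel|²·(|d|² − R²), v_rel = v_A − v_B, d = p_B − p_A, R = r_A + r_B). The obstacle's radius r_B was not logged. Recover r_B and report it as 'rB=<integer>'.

m = -13888
d = (-7, 23);  v_rel = (4, 4),  |v_rel|² = 32
v_rel×d = (4)·(23) − (4)·(-7) = 120
since m = R²·32 − 120²:  R² = (14400 + -13888) / 32 = 16
R = √16 = 4  ⇒  r_B = 4 − 2 = 2

rB=2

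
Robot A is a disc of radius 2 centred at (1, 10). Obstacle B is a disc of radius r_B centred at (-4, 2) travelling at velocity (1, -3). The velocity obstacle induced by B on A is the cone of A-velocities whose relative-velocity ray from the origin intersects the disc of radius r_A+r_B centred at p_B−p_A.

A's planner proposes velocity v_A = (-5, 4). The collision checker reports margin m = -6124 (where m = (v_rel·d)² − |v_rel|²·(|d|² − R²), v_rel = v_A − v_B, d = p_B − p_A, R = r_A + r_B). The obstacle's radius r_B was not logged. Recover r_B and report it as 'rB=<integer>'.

m = -6124
d = (-5, -8);  v_rel = (-6, 7),  |v_rel|² = 85
v_rel×d = (-6)·(-8) − (7)·(-5) = 83
since m = R²·85 − 83²:  R² = (6889 + -6124) / 85 = 9
R = √9 = 3  ⇒  r_B = 3 − 2 = 1

rB=1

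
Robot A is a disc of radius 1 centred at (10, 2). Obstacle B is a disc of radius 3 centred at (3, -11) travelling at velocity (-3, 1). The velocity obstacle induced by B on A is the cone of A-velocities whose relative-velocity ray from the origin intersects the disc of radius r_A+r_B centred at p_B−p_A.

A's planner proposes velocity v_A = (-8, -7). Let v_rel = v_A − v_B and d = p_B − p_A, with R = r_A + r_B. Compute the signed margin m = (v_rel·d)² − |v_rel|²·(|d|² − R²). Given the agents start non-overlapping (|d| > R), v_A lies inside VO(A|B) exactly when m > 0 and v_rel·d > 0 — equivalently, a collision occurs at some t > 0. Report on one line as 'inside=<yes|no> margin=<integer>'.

d = (-7, -13),  |d|² = 218;  R = 1+3 = 4,  c = 218−4² = 202
v_rel = (-5, -8),  |v_rel|² = 89;  v_rel·d = (-5)·(-7) + (-8)·(-13) = 139
89·t² − 278·t + 202 = 0  ⇒  m = 139² − 89·202 = 1343
m = 1343 > 0,  v_rel·d = 139 > 0  ⇒  inside

inside=yes margin=1343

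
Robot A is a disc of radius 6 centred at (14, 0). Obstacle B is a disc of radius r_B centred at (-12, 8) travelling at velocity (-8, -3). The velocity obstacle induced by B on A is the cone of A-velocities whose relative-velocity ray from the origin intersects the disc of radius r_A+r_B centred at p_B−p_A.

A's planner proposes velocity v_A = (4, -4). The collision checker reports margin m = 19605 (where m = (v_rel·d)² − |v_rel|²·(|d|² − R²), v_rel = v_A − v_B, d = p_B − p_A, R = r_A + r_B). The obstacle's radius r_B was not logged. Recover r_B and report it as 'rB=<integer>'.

m = 19605
d = (-26, 8);  v_rel = (12, -1),  |v_rel|² = 145
v_rel×d = (12)·(8) − (-1)·(-26) = 70
since m = R²·145 − 70²:  R² = (4900 + 19605) / 145 = 169
R = √169 = 13  ⇒  r_B = 13 − 6 = 7

rB=7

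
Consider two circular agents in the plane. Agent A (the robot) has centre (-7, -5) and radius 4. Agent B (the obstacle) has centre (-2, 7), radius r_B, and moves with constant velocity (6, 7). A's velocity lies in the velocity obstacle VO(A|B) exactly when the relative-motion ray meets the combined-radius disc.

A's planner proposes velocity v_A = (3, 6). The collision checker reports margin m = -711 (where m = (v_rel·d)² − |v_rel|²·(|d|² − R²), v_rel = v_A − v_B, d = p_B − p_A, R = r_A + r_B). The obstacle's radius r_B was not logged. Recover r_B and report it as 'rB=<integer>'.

m = -711
d = (5, 12);  v_rel = (-3, -1),  |v_rel|² = 10
v_rel×d = (-3)·(12) − (-1)·(5) = -31
since m = R²·10 − (-31)²:  R² = (961 + -711) / 10 = 25
R = √25 = 5  ⇒  r_B = 5 − 4 = 1

rB=1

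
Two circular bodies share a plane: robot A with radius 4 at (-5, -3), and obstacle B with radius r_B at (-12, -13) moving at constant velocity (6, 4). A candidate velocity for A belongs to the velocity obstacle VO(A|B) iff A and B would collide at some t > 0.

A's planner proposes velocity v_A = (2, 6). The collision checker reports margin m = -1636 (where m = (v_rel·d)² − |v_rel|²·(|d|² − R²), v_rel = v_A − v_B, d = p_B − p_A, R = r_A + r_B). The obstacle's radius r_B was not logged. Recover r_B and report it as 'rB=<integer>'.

m = -1636
d = (-7, -10);  v_rel = (-4, 2),  |v_rel|² = 20
v_rel×d = (-4)·(-10) − (2)·(-7) = 54
since m = R²·20 − 54²:  R² = (2916 + -1636) / 20 = 64
R = √64 = 8  ⇒  r_B = 8 − 4 = 4

rB=4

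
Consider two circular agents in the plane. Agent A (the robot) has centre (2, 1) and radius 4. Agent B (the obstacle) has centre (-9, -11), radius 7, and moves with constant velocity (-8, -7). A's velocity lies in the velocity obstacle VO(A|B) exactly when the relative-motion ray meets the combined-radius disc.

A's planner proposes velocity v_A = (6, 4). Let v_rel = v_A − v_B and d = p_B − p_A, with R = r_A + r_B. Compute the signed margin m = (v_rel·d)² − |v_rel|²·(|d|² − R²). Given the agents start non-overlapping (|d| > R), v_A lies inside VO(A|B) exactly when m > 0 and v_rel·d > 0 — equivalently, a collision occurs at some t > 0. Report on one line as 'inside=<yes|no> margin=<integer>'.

d = (-11, -12),  |d|² = 265;  R = 4+7 = 11,  c = 265−11² = 144
v_rel = (14, 11),  |v_rel|² = 317;  v_rel·d = (14)·(-11) + (11)·(-12) = -286
317·t² + 572·t + 144 = 0  ⇒  m = (-286)² − 317·144 = 36148
m = 36148 > 0,  v_rel·d = -286 < 0  ⇒  outside

inside=no margin=36148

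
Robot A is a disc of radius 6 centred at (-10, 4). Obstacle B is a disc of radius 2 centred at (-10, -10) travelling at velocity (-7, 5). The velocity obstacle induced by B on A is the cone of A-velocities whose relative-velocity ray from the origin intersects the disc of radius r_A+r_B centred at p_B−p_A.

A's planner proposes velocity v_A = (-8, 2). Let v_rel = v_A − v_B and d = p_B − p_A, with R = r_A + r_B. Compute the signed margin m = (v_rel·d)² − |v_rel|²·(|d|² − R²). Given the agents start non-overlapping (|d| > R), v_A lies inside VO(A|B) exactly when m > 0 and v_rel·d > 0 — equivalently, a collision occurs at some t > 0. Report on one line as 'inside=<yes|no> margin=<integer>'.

d = (0, -14),  |d|² = 196;  R = 6+2 = 8,  c = 196−8² = 132
v_rel = (-1, -3),  |v_rel|² = 10;  v_rel·d = (-1)·(0) + (-3)·(-14) = 42
10·t² − 84·t + 132 = 0  ⇒  m = 42² − 10·132 = 444
m = 444 > 0,  v_rel·d = 42 > 0  ⇒  inside

inside=yes margin=444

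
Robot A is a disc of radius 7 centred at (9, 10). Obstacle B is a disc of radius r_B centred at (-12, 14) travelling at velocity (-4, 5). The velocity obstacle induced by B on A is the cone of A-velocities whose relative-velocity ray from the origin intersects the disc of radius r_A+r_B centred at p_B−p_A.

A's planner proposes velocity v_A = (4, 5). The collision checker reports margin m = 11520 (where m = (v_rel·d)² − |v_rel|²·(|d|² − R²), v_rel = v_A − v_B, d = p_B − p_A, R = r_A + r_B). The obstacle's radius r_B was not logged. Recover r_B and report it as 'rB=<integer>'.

m = 11520
d = (-21, 4);  v_rel = (8, 0),  |v_rel|² = 64
v_rel×d = (8)·(4) − (0)·(-21) = 32
since m = R²·64 − 32²:  R² = (1024 + 11520) / 64 = 196
R = √196 = 14  ⇒  r_B = 14 − 7 = 7

rB=7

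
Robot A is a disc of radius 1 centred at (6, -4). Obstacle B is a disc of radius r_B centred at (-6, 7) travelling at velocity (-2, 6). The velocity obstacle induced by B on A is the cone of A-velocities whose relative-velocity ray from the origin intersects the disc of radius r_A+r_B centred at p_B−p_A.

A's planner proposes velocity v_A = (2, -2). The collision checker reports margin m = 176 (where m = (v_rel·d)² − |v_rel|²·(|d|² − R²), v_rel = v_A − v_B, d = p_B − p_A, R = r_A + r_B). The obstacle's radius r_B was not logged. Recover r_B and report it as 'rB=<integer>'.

m = 176
d = (-12, 11);  v_rel = (4, -8),  |v_rel|² = 80
v_rel×d = (4)·(11) − (-8)·(-12) = -52
since m = R²·80 − (-52)²:  R² = (2704 + 176) / 80 = 36
R = √36 = 6  ⇒  r_B = 6 − 1 = 5

rB=5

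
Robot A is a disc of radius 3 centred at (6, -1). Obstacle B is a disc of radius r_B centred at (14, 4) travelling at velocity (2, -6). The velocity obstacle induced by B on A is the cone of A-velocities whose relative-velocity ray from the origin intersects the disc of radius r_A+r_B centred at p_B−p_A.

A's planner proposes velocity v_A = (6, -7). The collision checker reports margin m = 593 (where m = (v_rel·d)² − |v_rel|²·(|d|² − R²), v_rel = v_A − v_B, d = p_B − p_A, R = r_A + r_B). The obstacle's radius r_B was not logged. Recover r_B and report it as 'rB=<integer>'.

m = 593
d = (8, 5);  v_rel = (4, -1),  |v_rel|² = 17
v_rel×d = (4)·(5) − (-1)·(8) = 28
since m = R²·17 − 28²:  R² = (784 + 593) / 17 = 81
R = √81 = 9  ⇒  r_B = 9 − 3 = 6

rB=6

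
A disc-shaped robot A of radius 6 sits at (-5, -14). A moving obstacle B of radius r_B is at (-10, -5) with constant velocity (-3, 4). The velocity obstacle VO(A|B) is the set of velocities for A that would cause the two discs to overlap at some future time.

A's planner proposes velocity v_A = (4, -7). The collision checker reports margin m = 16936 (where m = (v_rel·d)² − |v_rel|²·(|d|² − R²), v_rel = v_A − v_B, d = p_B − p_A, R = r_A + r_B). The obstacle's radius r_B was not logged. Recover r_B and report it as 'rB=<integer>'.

m = 16936
d = (-5, 9);  v_rel = (7, -11),  |v_rel|² = 170
v_rel×d = (7)·(9) − (-11)·(-5) = 8
since m = R²·170 − 8²:  R² = (64 + 16936) / 170 = 100
R = √100 = 10  ⇒  r_B = 10 − 6 = 4

rB=4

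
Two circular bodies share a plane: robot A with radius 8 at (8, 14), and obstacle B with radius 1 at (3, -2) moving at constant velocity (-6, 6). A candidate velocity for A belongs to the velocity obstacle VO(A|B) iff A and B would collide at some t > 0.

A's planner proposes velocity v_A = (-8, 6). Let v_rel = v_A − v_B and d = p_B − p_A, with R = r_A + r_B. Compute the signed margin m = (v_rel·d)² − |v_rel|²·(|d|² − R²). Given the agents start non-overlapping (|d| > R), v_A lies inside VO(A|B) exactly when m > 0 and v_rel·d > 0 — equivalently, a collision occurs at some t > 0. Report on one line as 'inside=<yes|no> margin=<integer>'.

d = (-5, -16),  |d|² = 281;  R = 8+1 = 9,  c = 281−9² = 200
v_rel = (-2, 0),  |v_rel|² = 4;  v_rel·d = (-2)·(-5) + (0)·(-16) = 10
4·t² − 20·t + 200 = 0  ⇒  m = 10² − 4·200 = -700
m = -700 < 0,  v_rel·d = 10 > 0  ⇒  outside

inside=no margin=-700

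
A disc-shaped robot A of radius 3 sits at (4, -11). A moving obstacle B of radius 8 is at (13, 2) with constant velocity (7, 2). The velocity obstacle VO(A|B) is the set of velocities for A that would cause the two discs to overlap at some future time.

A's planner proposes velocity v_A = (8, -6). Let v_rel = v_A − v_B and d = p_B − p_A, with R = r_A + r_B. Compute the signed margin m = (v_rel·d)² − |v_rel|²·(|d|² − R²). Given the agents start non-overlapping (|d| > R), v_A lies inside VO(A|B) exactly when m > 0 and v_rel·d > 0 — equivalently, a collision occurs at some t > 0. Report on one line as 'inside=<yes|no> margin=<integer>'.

d = (9, 13),  |d|² = 250;  R = 3+8 = 11,  c = 250−11² = 129
v_rel = (1, -8),  |v_rel|² = 65;  v_rel·d = (1)·(9) + (-8)·(13) = -95
65·t² + 190·t + 129 = 0  ⇒  m = (-95)² − 65·129 = 640
m = 640 > 0,  v_rel·d = -95 < 0  ⇒  outside

inside=no margin=640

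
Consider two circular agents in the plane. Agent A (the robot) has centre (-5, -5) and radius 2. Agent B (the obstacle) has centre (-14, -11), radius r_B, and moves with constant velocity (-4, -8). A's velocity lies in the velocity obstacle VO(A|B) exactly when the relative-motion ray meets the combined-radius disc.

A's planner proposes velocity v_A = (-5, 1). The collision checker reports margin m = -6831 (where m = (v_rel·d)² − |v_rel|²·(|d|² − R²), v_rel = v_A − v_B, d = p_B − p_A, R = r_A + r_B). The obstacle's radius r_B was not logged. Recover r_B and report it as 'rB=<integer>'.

m = -6831
d = (-9, -6);  v_rel = (-1, 9),  |v_rel|² = 82
v_rel×d = (-1)·(-6) − (9)·(-9) = 87
since m = R²·82 − 87²:  R² = (7569 + -6831) / 82 = 9
R = √9 = 3  ⇒  r_B = 3 − 2 = 1

rB=1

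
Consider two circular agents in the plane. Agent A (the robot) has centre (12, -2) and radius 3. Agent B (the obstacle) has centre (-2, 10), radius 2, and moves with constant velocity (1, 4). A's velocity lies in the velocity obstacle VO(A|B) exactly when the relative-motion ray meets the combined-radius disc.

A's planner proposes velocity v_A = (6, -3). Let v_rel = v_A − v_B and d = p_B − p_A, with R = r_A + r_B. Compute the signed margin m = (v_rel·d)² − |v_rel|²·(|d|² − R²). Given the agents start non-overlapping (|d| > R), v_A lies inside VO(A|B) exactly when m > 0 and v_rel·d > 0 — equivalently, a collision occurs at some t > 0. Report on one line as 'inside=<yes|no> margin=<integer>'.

d = (-14, 12),  |d|² = 340;  R = 3+2 = 5,  c = 340−5² = 315
v_rel = (5, -7),  |v_rel|² = 74;  v_rel·d = (5)·(-14) + (-7)·(12) = -154
74·t² + 308·t + 315 = 0  ⇒  m = (-154)² − 74·315 = 406
m = 406 > 0,  v_rel·d = -154 < 0  ⇒  outside

inside=no margin=406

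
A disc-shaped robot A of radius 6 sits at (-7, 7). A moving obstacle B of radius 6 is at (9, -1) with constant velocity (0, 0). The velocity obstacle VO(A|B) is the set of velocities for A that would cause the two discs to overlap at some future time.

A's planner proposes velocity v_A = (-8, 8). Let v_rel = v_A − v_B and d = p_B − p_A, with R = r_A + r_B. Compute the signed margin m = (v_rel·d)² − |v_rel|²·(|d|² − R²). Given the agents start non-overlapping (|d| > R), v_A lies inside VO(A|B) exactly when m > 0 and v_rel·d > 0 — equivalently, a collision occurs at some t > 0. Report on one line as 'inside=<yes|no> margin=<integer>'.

d = (16, -8),  |d|² = 320;  R = 6+6 = 12,  c = 320−12² = 176
v_rel = (-8, 8),  |v_rel|² = 128;  v_rel·d = (-8)·(16) + (8)·(-8) = -192
128·t² + 384·t + 176 = 0  ⇒  m = (-192)² − 128·176 = 14336
m = 14336 > 0,  v_rel·d = -192 < 0  ⇒  outside

inside=no margin=14336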